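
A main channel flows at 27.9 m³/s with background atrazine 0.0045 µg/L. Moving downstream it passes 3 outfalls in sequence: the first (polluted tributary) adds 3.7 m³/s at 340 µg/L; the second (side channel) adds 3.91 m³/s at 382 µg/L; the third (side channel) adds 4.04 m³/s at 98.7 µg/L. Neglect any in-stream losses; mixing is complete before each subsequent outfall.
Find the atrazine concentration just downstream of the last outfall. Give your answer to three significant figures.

After outfall 1: Q = 27.90 + 3.700 = 31.60 m³/s; C = (27.90·0.004500 + 3.700·340.0)/31.60 = 39.81 µg/L.
After outfall 2: Q = 31.60 + 3.910 = 35.51 m³/s; C = (31.60·39.81 + 3.910·382.0)/35.51 = 77.49 µg/L.
After outfall 3: Q = 35.51 + 4.040 = 39.55 m³/s; C = (35.51·77.49 + 4.040·98.70)/39.55 = 79.66 µg/L.

79.7 µg/L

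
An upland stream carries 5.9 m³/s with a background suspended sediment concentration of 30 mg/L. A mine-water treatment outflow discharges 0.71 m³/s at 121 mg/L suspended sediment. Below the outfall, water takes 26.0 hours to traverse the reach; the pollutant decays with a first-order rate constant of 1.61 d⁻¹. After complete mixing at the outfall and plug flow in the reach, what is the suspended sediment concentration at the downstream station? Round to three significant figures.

6.95 mg/L

Flow-weighted average: C = (5.900·30.00 + 0.7100·121.0) / 6.610 = 262.9/6.610 = 39.77 mg/L.
Decay over the reach: 39.77·exp(−kt) = 39.77·0.1748 = 6.952 mg/L.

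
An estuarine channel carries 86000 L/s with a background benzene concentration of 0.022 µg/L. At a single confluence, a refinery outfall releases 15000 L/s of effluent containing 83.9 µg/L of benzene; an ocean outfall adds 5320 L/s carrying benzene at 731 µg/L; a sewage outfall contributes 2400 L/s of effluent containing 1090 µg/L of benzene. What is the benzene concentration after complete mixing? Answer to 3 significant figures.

Conservation of mass: C = (86000·0.02200 + 15000·83.90 + 5320·731.0 + 2400·1090) / 108700 = 7765000/108700 = 71.42 µg/L.

71.4 µg/L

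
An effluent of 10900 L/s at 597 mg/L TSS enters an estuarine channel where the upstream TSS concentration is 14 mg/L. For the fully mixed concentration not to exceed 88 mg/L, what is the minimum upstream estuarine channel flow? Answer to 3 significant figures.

Set C_mix = 88: (Q·14.00 + 10900·597.0) / (Q + 10900) = 88
→ Q = 10900·(597.0 − 88)/(88 − 14.00) = 74970 L/s.

75000 L/s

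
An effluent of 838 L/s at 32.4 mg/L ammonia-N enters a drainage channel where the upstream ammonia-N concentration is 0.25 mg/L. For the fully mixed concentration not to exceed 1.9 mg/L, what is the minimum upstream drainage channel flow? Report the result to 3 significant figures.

Set C_mix = 1.9: (Q·0.2500 + 838.0·32.40) / (Q + 838.0) = 1.9
→ Q = 838.0·(32.40 − 1.9)/(1.9 − 0.2500) = 15490 L/s.

15500 L/s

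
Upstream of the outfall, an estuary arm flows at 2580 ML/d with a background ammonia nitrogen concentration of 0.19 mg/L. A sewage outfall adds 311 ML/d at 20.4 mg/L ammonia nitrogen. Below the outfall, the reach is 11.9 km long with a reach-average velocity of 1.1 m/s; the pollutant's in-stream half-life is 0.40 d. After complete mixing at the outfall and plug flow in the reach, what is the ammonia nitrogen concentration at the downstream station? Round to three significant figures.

After mixing, C = (2580·0.1900 + 311.0·20.40) / 2891 = 6835/2891 = 2.364 mg/L.
Travel time t = 11.9·1000 / 1.1 = 10820 s = 3.005 h.
Half-life 0.40 d → k = ln 2 / 0.40 = 1.733 d⁻¹.
Applying C = C₀e^(−kt): 2.364 × 0.8050 = 1.903 mg/L.

1.90 mg/L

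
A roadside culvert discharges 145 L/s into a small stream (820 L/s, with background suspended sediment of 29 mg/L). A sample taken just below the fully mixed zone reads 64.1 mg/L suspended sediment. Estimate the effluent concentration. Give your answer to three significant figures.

263 mg/L

Mass balance: 820.0·29.00 + 145.0·Cₑ = 965.0·64.10
→ Cₑ = (965.0·64.10 − 820.0·29.00) / 145.0 = 262.6 mg/L.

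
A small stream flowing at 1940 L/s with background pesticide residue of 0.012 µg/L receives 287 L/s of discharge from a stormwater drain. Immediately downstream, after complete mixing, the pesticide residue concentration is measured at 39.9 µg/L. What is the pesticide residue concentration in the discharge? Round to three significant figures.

310 µg/L

Mass balance: 1940·0.01200 + 287.0·Cₑ = 2227·39.90
→ Cₑ = (2227·39.90 − 1940·0.01200) / 287.0 = 309.5 µg/L.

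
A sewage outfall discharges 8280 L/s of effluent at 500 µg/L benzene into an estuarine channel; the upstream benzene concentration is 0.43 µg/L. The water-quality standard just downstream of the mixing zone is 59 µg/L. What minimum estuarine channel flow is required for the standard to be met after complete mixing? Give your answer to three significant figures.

Set C_mix = 59: (Q·0.4300 + 8280·500.0) / (Q + 8280) = 59
→ Q = 8280·(500.0 − 59)/(59 − 0.4300) = 62340 L/s.

62300 L/s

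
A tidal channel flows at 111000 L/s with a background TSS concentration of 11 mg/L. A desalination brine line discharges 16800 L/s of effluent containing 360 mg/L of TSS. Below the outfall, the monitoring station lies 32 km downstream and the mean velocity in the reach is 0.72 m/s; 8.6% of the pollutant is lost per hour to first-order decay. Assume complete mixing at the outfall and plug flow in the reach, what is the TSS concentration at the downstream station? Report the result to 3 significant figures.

After mixing, C = (111000·11.00 + 16800·360.0) / 127800 = 7269000/127800 = 56.88 mg/L.
Travel time t = 32·1000 / 0.72 = 44440 s = 12.35 h.
8.6%/h lost → k = −ln(1 − 0.086) = 0.08992 h⁻¹.
Applying C = C₀e^(−kt): 56.88 × 0.3295 = 18.74 mg/L.

18.7 mg/L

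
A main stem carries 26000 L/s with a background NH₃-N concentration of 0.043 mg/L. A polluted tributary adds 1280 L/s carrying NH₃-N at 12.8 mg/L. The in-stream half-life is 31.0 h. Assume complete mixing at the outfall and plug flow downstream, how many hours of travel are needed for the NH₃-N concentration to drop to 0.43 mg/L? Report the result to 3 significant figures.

Flow-weighted average: C = (26000·0.04300 + 1280·12.80) / 27280 = 17500/27280 = 0.6416 mg/L.
Half-life 31.0 h → k = ln 2 / 31.0 = 0.02236 h⁻¹ = 0.5366 d⁻¹.
0.6416·exp(−k·t) = 0.43 → t = ln(0.6416/0.43)/k = 64420 s = 17.90 h.

17.9 h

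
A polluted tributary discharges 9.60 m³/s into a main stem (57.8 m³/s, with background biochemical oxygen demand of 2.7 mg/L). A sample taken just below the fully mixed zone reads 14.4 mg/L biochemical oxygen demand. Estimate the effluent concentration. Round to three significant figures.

Mass balance: 57.80·2.700 + 9.600·Cₑ = 67.40·14.40
→ Cₑ = (67.40·14.40 − 57.80·2.700) / 9.600 = 84.84 mg/L.

84.8 mg/L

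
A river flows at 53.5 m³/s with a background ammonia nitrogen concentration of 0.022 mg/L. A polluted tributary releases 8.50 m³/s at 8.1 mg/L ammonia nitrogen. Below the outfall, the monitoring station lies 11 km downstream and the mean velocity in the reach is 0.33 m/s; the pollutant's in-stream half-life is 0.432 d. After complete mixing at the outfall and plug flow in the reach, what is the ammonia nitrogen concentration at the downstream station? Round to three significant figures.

After mixing, C = (53.50·0.02200 + 8.500·8.100) / 62.00 = 70.03/62.00 = 1.129 mg/L.
Travel time t = 11·1000 / 0.33 = 33330 s = 9.259 h.
Half-life 0.432 d → k = ln 2 / 0.432 = 1.605 d⁻¹.
After decay, C = 1.129 × e^(−kt) = 1.129 × 0.5385 = 0.6082 mg/L.

0.608 mg/L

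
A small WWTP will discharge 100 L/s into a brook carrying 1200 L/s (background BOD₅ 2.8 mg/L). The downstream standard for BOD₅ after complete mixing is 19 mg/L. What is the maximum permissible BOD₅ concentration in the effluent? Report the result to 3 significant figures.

213 mg/L

At the limit, (Qr·Cr + Qe·Cₑ)/(Qr + Qe) = 19:
Cₑ = (1300·19 − 1200·2.800) / 100.0 = 213.4 mg/L.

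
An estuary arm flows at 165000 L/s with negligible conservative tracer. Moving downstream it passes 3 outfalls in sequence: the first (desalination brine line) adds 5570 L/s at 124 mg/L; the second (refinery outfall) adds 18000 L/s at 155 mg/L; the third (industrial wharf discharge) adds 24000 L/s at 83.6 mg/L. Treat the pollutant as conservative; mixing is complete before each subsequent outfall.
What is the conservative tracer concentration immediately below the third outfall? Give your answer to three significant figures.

25.8 mg/L

Outfall 1: combined Q = 170600 L/s; C = (165000·0 + 5570·124.0)/170600 = 4.049 mg/L.
Outfall 2: combined Q = 188600 L/s; C = (170600·4.049 + 18000·155.0)/188600 = 18.46 mg/L.
Outfall 3: combined Q = 212600 L/s; C = (188600·18.46 + 24000·83.60)/212600 = 25.81 mg/L.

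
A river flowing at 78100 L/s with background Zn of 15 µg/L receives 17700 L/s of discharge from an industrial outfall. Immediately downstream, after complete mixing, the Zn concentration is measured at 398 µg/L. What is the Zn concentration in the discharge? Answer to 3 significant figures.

2090 µg/L

Mass balance: 78100·15.00 + 17700·Cₑ = 95800·398.0
→ Cₑ = (95800·398.0 − 78100·15.00) / 17700 = 2088 µg/L.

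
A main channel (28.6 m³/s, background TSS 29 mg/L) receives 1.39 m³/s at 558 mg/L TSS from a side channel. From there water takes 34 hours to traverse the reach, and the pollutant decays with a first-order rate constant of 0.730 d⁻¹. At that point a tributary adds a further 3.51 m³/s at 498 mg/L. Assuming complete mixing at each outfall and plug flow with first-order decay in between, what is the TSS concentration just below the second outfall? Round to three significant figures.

69.2 mg/L

Mixed concentration C = ΣQC/ΣQ = (28.60·29.00 + 1.390·558.0) / 29.99 = 1605/29.99 = 53.52 mg/L; combined flow 29.99 m³/s.
After decay, C = 53.52 × e^(−kt) = 53.52 × 0.3555 = 19.03 mg/L.
Second outfall: C = (29.99·19.03 + 3.510·498.0)/33.50 = 69.21 mg/L.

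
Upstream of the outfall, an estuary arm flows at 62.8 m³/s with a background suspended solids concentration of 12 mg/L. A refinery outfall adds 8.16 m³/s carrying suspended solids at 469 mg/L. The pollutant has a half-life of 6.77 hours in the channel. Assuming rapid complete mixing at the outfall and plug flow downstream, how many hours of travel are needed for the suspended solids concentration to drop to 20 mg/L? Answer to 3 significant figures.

Mixed concentration C = ΣQC/ΣQ = (62.80·12.00 + 8.160·469.0) / 70.96 = 4581/70.96 = 64.55 mg/L.
Half-life 6.77 h → k = ln 2 / 6.77 = 0.1024 h⁻¹ = 2.457 d⁻¹.
64.55·exp(−k·t) = 20 → t = ln(64.55/20)/k = 41200 s = 11.44 h.

11.4 h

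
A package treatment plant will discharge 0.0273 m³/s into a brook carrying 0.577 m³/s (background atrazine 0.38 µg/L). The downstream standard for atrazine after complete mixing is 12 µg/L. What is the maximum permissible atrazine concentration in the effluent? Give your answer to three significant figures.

At the limit, (Qr·Cr + Qe·Cₑ)/(Qr + Qe) = 12:
Cₑ = (0.6043·12 − 0.5770·0.3800) / 0.02730 = 257.6 µg/L.

258 µg/L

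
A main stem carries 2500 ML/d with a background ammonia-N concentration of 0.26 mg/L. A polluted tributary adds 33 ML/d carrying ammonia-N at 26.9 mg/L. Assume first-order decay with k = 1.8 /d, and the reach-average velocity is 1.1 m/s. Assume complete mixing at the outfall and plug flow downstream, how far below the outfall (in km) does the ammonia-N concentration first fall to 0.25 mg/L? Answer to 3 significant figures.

46.8 km

Conservation of mass: C = (2500·0.2600 + 33.00·26.90) / 2533 = 1538/2533 = 0.6071 mg/L.
Set 0.6071·exp(−k·t) = 0.25 → t = ln(0.6071/0.25)/k = 42580 s = 11.83 h.
Distance = v·t = 1.1·42580 = 46840 m = 46.84 km.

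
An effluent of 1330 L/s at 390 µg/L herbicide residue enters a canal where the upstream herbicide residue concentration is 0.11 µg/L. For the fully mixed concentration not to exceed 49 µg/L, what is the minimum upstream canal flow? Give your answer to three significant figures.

Set C_mix = 49: (Q·0.1100 + 1330·390.0) / (Q + 1330) = 49
→ Q = 1330·(390.0 − 49)/(49 − 0.1100) = 9277 L/s.

9280 L/s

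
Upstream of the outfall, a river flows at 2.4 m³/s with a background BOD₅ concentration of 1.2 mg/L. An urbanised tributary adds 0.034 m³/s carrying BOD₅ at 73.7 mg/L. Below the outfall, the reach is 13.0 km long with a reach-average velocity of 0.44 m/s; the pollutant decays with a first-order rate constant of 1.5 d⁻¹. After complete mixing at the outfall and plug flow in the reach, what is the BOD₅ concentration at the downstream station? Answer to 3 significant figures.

After mixing, C = (2.400·1.200 + 0.03400·73.70) / 2.434 = 5.386/2.434 = 2.213 mg/L.
Travel time t = 13.0·1000 / 0.44 = 29550 s = 8.207 h.
Applying C = C₀e^(−kt): 2.213 × 0.5987 = 1.325 mg/L.

1.32 mg/L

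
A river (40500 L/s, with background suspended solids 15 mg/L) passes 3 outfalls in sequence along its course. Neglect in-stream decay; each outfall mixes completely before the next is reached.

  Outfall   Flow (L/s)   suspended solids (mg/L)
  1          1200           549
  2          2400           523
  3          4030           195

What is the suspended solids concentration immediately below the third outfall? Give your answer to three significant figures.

Outfall 1: combined Q = 41700 L/s; C = (40500·15.00 + 1200·549.0)/41700 = 30.37 mg/L.
Outfall 2: combined Q = 44100 L/s; C = (41700·30.37 + 2400·523.0)/44100 = 57.18 mg/L.
Outfall 3: combined Q = 48130 L/s; C = (44100·57.18 + 4030·195.0)/48130 = 68.72 mg/L.

68.7 mg/L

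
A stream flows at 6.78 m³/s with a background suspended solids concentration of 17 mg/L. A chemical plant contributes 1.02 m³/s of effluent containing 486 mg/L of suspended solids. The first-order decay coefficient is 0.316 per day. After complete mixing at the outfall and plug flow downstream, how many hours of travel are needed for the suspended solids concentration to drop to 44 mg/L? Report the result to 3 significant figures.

43.8 h

After mixing, C = (6.780·17.00 + 1.020·486.0) / 7.800 = 611.0/7.800 = 78.33 mg/L.
78.33·exp(−k·t) = 44 → t = ln(78.33/44)/k = 157700 s = 43.80 h.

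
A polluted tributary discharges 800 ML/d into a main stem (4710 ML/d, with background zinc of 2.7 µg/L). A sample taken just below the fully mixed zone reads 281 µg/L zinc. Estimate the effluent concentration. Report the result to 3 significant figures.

1920 µg/L

Mass balance: 4710·2.700 + 800.0·Cₑ = 5510·281.0
→ Cₑ = (5510·281.0 − 4710·2.700) / 800.0 = 1919 µg/L.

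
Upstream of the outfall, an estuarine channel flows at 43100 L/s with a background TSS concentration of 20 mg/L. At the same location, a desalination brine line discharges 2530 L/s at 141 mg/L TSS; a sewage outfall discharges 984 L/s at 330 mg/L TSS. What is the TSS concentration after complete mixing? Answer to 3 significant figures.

33.1 mg/L

Mixed concentration C = ΣQC/ΣQ = (43100·20.00 + 2530·141.0 + 984.0·330.0) / 46610 = 1543000/46610 = 33.11 mg/L.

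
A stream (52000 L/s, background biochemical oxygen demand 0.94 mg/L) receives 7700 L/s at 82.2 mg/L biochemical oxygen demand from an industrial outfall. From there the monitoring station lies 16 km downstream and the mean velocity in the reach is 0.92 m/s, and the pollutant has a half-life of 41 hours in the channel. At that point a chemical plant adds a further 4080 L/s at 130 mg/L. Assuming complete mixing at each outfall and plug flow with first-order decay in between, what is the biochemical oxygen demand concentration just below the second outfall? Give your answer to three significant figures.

18.2 mg/L

Conservation of mass: C = (52000·0.9400 + 7700·82.20) / 59700 = 681800/59700 = 11.42 mg/L; combined flow 59700 L/s.
Travel time t = 16·1000 / 0.92 = 17390 s = 4.831 h.
Half-life 41 h → k = ln 2 / 41 = 0.01691 h⁻¹ = 0.4057 d⁻¹.
First-order decay: C = 11.42·exp(−k·t) = 11.42·0.9216 = 10.53 mg/L.
At the second outfall, C = (59700·10.53 + 4080·130.0) / (59700 + 4080) = 18.17 mg/L.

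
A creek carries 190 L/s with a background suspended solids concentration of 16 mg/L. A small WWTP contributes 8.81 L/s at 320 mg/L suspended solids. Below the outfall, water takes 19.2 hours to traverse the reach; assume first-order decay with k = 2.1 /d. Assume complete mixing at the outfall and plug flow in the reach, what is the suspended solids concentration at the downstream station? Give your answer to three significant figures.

Mass balance: C = (190.0·16.00 + 8.810·320.0) / 198.8 = 5859/198.8 = 29.47 mg/L.
First-order decay: C = 29.47·exp(−k·t) = 29.47·0.1864 = 5.493 mg/L.

5.49 mg/L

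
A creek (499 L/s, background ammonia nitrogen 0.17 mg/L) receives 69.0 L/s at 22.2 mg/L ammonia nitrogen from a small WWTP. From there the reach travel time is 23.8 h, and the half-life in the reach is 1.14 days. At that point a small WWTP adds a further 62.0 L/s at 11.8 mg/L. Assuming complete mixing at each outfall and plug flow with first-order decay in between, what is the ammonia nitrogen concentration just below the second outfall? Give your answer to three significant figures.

2.57 mg/L

Mass balance: C = (499.0·0.1700 + 69.00·22.20) / 568.0 = 1617/568.0 = 2.846 mg/L; combined flow 568.0 L/s.
Half-life 1.14 d → k = ln 2 / 1.14 = 0.6080 d⁻¹.
After decay, C = 2.846 × e^(−kt) = 2.846 × 0.5472 = 1.557 mg/L.
Second outfall: C = (568.0·1.557 + 62.00·11.80)/630.0 = 2.565 mg/L.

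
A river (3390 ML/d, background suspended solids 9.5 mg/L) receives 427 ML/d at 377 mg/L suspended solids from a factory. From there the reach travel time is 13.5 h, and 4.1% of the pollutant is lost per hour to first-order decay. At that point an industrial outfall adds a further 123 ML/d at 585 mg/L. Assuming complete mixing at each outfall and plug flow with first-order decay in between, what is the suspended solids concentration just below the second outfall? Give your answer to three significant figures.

46.1 mg/L

After mixing, C = (3390·9.500 + 427.0·377.0) / 3817 = 193200/3817 = 50.61 mg/L; combined flow 3817 ML/d.
4.1%/h lost → k = −ln(1 − 0.041) = 0.04186 h⁻¹.
After decay, C = 50.61 × e^(−kt) = 50.61 × 0.5683 = 28.76 mg/L.
At the second outfall, C = (3817·28.76 + 123.0·585.0) / (3817 + 123.0) = 46.13 mg/L.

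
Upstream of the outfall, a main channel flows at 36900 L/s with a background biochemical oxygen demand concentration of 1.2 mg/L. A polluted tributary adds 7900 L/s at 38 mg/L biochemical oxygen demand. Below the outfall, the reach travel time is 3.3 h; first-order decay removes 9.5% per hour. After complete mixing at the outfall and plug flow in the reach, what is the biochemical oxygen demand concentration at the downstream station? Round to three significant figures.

Flow-weighted average: C = (36900·1.200 + 7900·38.00) / 44800 = 344500/44800 = 7.689 mg/L.
9.5%/h lost → k = −ln(1 − 0.095) = 0.09982 h⁻¹.
First-order decay: C = 7.689·exp(−k·t) = 7.689·0.7194 = 5.531 mg/L.

5.53 mg/L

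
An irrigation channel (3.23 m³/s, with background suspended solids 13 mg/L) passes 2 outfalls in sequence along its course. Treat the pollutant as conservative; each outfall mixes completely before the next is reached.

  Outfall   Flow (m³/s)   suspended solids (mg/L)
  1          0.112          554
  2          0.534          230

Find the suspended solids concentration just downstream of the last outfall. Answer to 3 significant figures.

58.5 mg/L

Outfall 1: combined Q = 3.342 m³/s; C = (3.230·13.00 + 0.1120·554.0)/3.342 = 31.13 mg/L.
Outfall 2: combined Q = 3.876 m³/s; C = (3.342·31.13 + 0.5340·230.0)/3.876 = 58.53 mg/L.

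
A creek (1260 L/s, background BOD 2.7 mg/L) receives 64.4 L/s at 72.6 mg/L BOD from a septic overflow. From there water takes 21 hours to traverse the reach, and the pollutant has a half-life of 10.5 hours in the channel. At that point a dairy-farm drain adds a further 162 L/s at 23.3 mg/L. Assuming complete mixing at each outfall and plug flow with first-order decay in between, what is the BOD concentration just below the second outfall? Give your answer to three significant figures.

After mixing, C = (1260·2.700 + 64.40·72.60) / 1324 = 8077/1324 = 6.099 mg/L; combined flow 1324 L/s.
Half-life 10.5 h → k = ln 2 / 10.5 = 0.06601 h⁻¹ = 1.584 d⁻¹.
Applying C = C₀e^(−kt): 6.099 × 0.2500 = 1.525 mg/L.
At the second outfall, C = (1324·1.525 + 162.0·23.30) / (1324 + 162.0) = 3.898 mg/L.

3.90 mg/L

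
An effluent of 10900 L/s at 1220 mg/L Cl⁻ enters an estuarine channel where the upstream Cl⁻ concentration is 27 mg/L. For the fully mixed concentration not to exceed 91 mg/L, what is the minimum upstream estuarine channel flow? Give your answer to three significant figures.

Set C_mix = 91: (Q·27.00 + 10900·1220) / (Q + 10900) = 91
→ Q = 10900·(1220 − 91)/(91 − 27.00) = 192300 L/s.

192000 L/s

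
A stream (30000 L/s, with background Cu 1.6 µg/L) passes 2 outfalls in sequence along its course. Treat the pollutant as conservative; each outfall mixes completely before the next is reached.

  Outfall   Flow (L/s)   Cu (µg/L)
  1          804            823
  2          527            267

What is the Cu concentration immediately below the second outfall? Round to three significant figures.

Below outfall 1: Q → 30800 L/s, C = (30000·1.600 + 804.0·823.0)/30800 = 23.04 µg/L.
Below outfall 2: Q → 31330 L/s, C = (30800·23.04 + 527.0·267.0)/31330 = 27.14 µg/L.

27.1 µg/L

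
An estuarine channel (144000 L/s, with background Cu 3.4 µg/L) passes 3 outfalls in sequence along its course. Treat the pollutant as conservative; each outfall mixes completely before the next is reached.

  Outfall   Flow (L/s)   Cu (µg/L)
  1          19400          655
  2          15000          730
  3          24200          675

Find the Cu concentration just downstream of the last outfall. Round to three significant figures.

200 µg/L

Outfall 1: combined Q = 163400 L/s; C = (144000·3.400 + 19400·655.0)/163400 = 80.76 µg/L.
Outfall 2: combined Q = 178400 L/s; C = (163400·80.76 + 15000·730.0)/178400 = 135.4 µg/L.
Outfall 3: combined Q = 202600 L/s; C = (178400·135.4 + 24200·675.0)/202600 = 199.8 µg/L.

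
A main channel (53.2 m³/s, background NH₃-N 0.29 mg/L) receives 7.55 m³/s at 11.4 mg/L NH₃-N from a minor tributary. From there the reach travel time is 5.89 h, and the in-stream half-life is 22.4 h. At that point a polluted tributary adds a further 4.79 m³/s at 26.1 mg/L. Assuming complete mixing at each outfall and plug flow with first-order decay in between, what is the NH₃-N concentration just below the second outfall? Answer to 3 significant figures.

Flow-weighted average: C = (53.20·0.2900 + 7.550·11.40) / 60.75 = 101.5/60.75 = 1.671 mg/L; combined flow 60.75 m³/s.
Half-life 22.4 h → k = ln 2 / 22.4 = 0.03094 h⁻¹ = 0.7427 d⁻¹.
Applying C = C₀e^(−kt): 1.671 × 0.8334 = 1.392 mg/L.
At the second outfall, C = (60.75·1.392 + 4.790·26.10) / (60.75 + 4.790) = 3.198 mg/L.

3.20 mg/L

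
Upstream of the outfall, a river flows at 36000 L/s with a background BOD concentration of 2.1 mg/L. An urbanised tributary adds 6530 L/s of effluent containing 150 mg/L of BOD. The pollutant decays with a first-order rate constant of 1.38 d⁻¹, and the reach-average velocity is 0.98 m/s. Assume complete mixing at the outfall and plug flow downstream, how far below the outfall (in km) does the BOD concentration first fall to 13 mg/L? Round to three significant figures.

Conservation of mass: C = (36000·2.100 + 6530·150.0) / 42530 = 1055000/42530 = 24.81 mg/L.
Set 24.81·exp(−k·t) = 13 → t = ln(24.81/13)/k = 40460 s = 11.24 h.
Distance = v·t = 0.98·40460 = 39650 m = 39.65 km.

39.7 km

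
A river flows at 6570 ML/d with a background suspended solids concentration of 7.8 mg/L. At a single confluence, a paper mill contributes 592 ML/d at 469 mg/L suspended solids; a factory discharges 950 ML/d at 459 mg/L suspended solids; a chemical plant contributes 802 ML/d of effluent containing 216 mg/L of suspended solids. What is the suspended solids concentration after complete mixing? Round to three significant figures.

After mixing, C = (6570·7.800 + 592.0·469.0 + 950.0·459.0 + 802.0·216.0) / 8914 = 938200/8914 = 105.2 mg/L.

105 mg/L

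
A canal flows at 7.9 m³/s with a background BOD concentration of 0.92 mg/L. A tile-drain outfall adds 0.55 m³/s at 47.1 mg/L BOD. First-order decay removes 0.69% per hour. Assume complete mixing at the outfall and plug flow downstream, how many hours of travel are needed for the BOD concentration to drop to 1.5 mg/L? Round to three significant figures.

Conservation of mass: C = (7.900·0.9200 + 0.5500·47.10) / 8.450 = 33.17/8.450 = 3.926 mg/L.
0.69%/h lost → k = −ln(1 − 0.0069) = 0.006924 h⁻¹.
3.926·exp(−k·t) = 1.5 → t = ln(3.926/1.5)/k = 500200 s = 139.0 h.

139 h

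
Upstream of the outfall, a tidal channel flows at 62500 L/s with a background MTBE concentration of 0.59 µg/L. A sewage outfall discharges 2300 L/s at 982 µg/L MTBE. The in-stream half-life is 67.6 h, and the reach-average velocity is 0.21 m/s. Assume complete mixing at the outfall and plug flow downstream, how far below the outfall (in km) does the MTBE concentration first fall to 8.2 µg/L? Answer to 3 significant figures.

Mixed concentration C = ΣQC/ΣQ = (62500·0.5900 + 2300·982.0) / 64800 = 2295000/64800 = 35.42 µg/L.
Half-life 67.6 h → k = ln 2 / 67.6 = 0.01025 h⁻¹ = 0.2461 d⁻¹.
Set 35.42·exp(−k·t) = 8.2 → t = ln(35.42/8.2)/k = 513700 s = 142.7 h.
Distance = v·t = 0.21·513700 = 107900 m = 107.9 km.

108 km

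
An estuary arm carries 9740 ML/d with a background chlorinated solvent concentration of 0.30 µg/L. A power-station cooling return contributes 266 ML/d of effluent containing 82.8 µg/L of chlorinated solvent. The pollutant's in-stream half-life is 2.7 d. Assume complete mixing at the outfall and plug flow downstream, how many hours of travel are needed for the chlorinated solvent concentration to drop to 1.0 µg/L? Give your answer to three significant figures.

85.4 h

Flow-weighted average: C = (9740·0.3000 + 266.0·82.80) / 10010 = 24950/10010 = 2.493 µg/L.
Half-life 2.7 d → k = ln 2 / 2.7 = 0.2567 d⁻¹.
2.493·exp(−k·t) = 1.0 → t = ln(2.493/1.0)/k = 307500 s = 85.41 h.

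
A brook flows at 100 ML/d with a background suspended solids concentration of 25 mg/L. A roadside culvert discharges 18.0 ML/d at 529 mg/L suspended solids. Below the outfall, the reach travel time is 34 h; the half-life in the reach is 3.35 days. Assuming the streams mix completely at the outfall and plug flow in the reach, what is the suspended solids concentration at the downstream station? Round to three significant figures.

Conservation of mass: C = (100.0·25.00 + 18.00·529.0) / 118.0 = 12020/118.0 = 101.9 mg/L.
Half-life 3.35 d → k = ln 2 / 3.35 = 0.2069 d⁻¹.
First-order decay: C = 101.9·exp(−k·t) = 101.9·0.7459 = 76.00 mg/L.

76.0 mg/L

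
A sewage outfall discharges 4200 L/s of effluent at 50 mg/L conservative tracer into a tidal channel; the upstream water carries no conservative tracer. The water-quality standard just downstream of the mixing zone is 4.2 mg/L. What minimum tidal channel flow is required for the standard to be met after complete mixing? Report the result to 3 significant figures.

Set C_mix = 4.2: (Q·0 + 4200·50.00) / (Q + 4200) = 4.2
→ Q = 4200·(50.00 − 4.2)/(4.2 − 0) = 45800 L/s.

45800 L/s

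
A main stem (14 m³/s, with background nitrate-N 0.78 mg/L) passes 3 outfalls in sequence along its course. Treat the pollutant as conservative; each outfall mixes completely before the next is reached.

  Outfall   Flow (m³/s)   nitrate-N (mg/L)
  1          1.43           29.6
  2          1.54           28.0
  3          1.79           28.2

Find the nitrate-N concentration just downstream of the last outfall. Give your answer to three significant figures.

Outfall 1: combined Q = 15.43 m³/s; C = (14.00·0.7800 + 1.430·29.60)/15.43 = 3.451 mg/L.
Outfall 2: combined Q = 16.97 m³/s; C = (15.43·3.451 + 1.540·28.00)/16.97 = 5.679 mg/L.
Outfall 3: combined Q = 18.76 m³/s; C = (16.97·5.679 + 1.790·28.20)/18.76 = 7.828 mg/L.

7.83 mg/L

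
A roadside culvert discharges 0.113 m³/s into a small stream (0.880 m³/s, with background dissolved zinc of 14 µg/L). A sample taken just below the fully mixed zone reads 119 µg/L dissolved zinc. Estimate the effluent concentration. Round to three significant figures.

937 µg/L

Mass balance: 0.8800·14.00 + 0.1130·Cₑ = 0.9930·119.0
→ Cₑ = (0.9930·119.0 − 0.8800·14.00) / 0.1130 = 936.7 µg/L.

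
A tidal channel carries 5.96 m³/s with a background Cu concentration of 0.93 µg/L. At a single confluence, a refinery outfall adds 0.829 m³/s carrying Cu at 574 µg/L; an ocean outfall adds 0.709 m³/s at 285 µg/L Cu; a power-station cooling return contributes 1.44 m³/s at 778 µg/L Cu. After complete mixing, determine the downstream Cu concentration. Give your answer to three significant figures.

Conservation of mass: C = (5.960·0.9300 + 0.8290·574.0 + 0.7090·285.0 + 1.440·778.0) / 8.938 = 1804/8.938 = 201.8 µg/L.

202 µg/L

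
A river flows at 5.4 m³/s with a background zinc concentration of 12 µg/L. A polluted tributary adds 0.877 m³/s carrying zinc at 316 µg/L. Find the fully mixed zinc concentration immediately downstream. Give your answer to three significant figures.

54.5 µg/L

Conservation of mass: C = (5.400·12.00 + 0.8770·316.0) / 6.277 = 341.9/6.277 = 54.47 µg/L.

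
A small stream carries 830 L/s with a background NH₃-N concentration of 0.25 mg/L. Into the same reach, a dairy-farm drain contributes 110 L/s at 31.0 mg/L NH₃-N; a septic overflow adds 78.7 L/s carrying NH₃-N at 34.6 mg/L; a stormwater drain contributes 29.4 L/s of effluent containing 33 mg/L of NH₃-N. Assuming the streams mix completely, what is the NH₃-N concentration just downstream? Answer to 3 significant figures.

After mixing, C = (830.0·0.2500 + 110.0·31.00 + 78.70·34.60 + 29.40·33.00) / 1048 = 7311/1048 = 6.975 mg/L.

6.98 mg/L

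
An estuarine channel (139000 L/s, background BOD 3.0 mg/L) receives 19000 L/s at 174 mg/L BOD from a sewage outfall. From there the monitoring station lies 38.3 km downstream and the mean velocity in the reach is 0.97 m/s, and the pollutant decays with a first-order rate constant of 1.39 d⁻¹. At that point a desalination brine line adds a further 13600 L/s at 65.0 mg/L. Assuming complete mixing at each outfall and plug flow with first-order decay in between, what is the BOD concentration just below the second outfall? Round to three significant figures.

Mass balance: C = (139000·3.000 + 19000·174.0) / 158000 = 3723000/158000 = 23.56 mg/L; combined flow 158000 L/s.
Travel time t = 38.3·1000 / 0.97 = 39480 s = 10.97 h.
After decay, C = 23.56 × e^(−kt) = 23.56 × 0.5298 = 12.48 mg/L.
At the second outfall, C = (158000·12.48 + 13600·65.00) / (158000 + 13600) = 16.65 mg/L.

16.6 mg/L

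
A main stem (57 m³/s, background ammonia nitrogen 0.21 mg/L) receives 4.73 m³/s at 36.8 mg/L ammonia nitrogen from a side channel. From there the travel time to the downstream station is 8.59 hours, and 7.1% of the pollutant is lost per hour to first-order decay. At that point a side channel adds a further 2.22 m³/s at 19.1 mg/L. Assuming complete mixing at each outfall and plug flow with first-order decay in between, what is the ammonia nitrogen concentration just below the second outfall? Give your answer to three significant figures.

Flow-weighted average: C = (57.00·0.2100 + 4.730·36.80) / 61.73 = 186.0/61.73 = 3.014 mg/L; combined flow 61.73 m³/s.
7.1%/h lost → k = −ln(1 − 0.071) = 0.07365 h⁻¹.
Applying C = C₀e^(−kt): 3.014 × 0.5312 = 1.601 mg/L.
Second outfall: C = (61.73·1.601 + 2.220·19.10)/63.95 = 2.208 mg/L.

2.21 mg/L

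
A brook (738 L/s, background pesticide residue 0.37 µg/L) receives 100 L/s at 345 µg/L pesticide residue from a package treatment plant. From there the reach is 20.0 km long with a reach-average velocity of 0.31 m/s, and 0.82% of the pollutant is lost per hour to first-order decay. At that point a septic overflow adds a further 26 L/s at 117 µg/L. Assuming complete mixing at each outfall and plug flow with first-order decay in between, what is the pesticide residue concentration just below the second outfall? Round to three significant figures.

After mixing, C = (738.0·0.3700 + 100.0·345.0) / 838.0 = 34770/838.0 = 41.50 µg/L; combined flow 838.0 L/s.
Travel time t = 20.0·1000 / 0.31 = 64520 s = 17.92 h.
0.82%/h lost → k = −ln(1 − 0.0082) = 0.008234 h⁻¹.
After decay, C = 41.50 × e^(−kt) = 41.50 × 0.8628 = 35.80 µg/L.
At the second outfall, C = (838.0·35.80 + 26.00·117.0) / (838.0 + 26.00) = 38.25 µg/L.

38.2 µg/L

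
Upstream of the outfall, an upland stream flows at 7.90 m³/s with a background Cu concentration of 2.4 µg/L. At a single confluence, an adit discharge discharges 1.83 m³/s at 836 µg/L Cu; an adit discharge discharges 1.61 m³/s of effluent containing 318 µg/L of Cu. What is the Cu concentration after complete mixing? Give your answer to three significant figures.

Conservation of mass: C = (7.900·2.400 + 1.830·836.0 + 1.610·318.0) / 11.34 = 2061/11.34 = 181.7 µg/L.

182 µg/L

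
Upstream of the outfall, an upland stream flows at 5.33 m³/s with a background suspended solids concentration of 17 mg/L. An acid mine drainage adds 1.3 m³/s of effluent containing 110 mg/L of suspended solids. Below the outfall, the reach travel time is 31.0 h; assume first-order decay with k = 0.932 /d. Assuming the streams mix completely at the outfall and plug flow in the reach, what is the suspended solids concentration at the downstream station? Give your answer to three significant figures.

10.6 mg/L

Mass balance: C = (5.330·17.00 + 1.300·110.0) / 6.630 = 233.6/6.630 = 35.24 mg/L.
Decay over the reach: 35.24·exp(−kt) = 35.24·0.3000 = 10.57 mg/L.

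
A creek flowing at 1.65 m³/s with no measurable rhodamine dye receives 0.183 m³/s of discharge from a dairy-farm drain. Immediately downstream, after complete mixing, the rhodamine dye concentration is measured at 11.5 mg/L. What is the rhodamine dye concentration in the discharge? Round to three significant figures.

115 mg/L

Mass balance: 1.650·0 + 0.1830·Cₑ = 1.833·11.50
→ Cₑ = (1.833·11.50 − 1.650·0) / 0.1830 = 115.2 mg/L.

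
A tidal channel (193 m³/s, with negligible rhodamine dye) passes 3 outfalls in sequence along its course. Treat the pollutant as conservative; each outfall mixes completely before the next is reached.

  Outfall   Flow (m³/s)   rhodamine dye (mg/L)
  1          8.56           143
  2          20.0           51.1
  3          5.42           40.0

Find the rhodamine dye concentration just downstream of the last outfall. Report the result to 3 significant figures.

After outfall 1: Q = 193.0 + 8.560 = 201.6 m³/s; C = (193.0·0 + 8.560·143.0)/201.6 = 6.073 mg/L.
After outfall 2: Q = 201.6 + 20.00 = 221.6 m³/s; C = (201.6·6.073 + 20.00·51.10)/221.6 = 10.14 mg/L.
After outfall 3: Q = 221.6 + 5.420 = 227.0 m³/s; C = (221.6·10.14 + 5.420·40.00)/227.0 = 10.85 mg/L.

10.9 mg/L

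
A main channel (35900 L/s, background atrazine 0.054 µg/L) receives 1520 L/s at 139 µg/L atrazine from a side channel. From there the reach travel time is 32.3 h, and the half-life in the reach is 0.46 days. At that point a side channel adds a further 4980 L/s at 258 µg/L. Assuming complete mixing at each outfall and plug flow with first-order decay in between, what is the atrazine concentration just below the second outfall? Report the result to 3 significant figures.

31.0 µg/L

Mixed concentration C = ΣQC/ΣQ = (35900·0.05400 + 1520·139.0) / 37420 = 213200/37420 = 5.698 µg/L; combined flow 37420 L/s.
Half-life 0.46 d → k = ln 2 / 0.46 = 1.507 d⁻¹.
After decay, C = 5.698 × e^(−kt) = 5.698 × 0.1316 = 0.7499 µg/L.
Second outfall: C = (37420·0.7499 + 4980·258.0)/42400 = 30.96 µg/L.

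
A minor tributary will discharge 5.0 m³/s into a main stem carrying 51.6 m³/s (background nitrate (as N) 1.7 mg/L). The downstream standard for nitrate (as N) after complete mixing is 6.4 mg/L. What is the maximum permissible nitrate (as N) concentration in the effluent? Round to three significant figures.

At the limit, (Qr·Cr + Qe·Cₑ)/(Qr + Qe) = 6.4:
Cₑ = (56.60·6.4 − 51.60·1.700) / 5.000 = 54.90 mg/L.

54.9 mg/L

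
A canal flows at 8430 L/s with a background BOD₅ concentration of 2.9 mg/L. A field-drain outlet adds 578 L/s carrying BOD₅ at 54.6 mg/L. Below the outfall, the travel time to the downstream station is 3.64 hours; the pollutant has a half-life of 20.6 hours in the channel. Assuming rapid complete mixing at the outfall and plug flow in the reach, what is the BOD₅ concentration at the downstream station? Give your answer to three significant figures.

5.50 mg/L

Conservation of mass: C = (8430·2.900 + 578.0·54.60) / 9008 = 56010/9008 = 6.217 mg/L.
Half-life 20.6 h → k = ln 2 / 20.6 = 0.03365 h⁻¹ = 0.8076 d⁻¹.
Applying C = C₀e^(−kt): 6.217 × 0.8847 = 5.501 mg/L.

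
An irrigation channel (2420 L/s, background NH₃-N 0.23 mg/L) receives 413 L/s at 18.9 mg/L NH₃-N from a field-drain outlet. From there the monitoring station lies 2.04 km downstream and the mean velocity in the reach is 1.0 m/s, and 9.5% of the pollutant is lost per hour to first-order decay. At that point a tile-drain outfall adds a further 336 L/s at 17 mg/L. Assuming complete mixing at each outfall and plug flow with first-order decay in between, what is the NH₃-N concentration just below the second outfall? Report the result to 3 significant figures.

4.30 mg/L

Conservation of mass: C = (2420·0.2300 + 413.0·18.90) / 2833 = 8362/2833 = 2.952 mg/L; combined flow 2833 L/s.
Travel time t = 2.04·1000 / 1.0 = 2040 s = 0.5667 h.
9.5%/h lost → k = −ln(1 − 0.095) = 0.09982 h⁻¹.
First-order decay: C = 2.952·exp(−k·t) = 2.952·0.9450 = 2.789 mg/L.
Second outfall: C = (2833·2.789 + 336.0·17.00)/3169 = 4.296 mg/L.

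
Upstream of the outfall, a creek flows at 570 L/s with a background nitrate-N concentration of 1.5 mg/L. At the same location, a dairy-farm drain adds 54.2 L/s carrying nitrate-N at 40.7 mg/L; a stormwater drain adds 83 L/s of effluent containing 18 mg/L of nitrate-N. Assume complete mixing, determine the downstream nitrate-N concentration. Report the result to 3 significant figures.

Mass balance: C = (570.0·1.500 + 54.20·40.70 + 83.00·18.00) / 707.2 = 4555/707.2 = 6.441 mg/L.

6.44 mg/L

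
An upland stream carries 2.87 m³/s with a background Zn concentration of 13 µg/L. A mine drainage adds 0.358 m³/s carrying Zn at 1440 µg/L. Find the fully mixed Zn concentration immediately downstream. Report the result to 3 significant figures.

Mass balance: C = (2.870·13.00 + 0.3580·1440) / 3.228 = 552.8/3.228 = 171.3 µg/L.

171 µg/L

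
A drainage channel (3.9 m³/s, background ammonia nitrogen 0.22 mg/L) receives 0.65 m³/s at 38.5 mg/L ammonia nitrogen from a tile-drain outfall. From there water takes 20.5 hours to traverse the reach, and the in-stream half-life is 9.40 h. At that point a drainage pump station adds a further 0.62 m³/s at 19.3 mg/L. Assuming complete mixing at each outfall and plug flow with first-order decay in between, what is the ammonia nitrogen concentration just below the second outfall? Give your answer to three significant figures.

Mixed concentration C = ΣQC/ΣQ = (3.900·0.2200 + 0.6500·38.50) / 4.550 = 25.88/4.550 = 5.689 mg/L; combined flow 4.550 m³/s.
Half-life 9.40 h → k = ln 2 / 9.40 = 0.07374 h⁻¹ = 1.770 d⁻¹.
Decay over the reach: 5.689·exp(−kt) = 5.689·0.2205 = 1.255 mg/L.
Second outfall: C = (4.550·1.255 + 0.6200·19.30)/5.170 = 3.419 mg/L.

3.42 mg/L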